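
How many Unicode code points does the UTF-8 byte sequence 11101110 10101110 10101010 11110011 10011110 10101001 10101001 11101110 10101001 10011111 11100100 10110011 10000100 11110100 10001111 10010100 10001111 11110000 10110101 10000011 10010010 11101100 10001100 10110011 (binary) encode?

Byte at offset 0: 0xEE = 11101110 → 3-byte char (#1). Advance 3.
Byte at offset 3: 0xF3 = 11110011 → 4-byte char (#2). Advance 4.
Byte at offset 7: 0xEE = 11101110 → 3-byte char (#3). Advance 3.
Byte at offset 10: 0xE4 = 11100100 → 3-byte char (#4). Advance 3.
Byte at offset 13: 0xF4 = 11110100 → 4-byte char (#5). Advance 4.
Byte at offset 17: 0xF0 = 11110000 → 4-byte char (#6). Advance 4.
Byte at offset 21: 0xEC = 11101100 → 3-byte char (#7). Advance 3.
Reached end at offset 24 after 7 code points.

7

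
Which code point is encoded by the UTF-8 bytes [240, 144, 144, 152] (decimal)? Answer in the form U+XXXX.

U+10418

Leading byte 0xF0 = 11110000 matches 11110xxx → 4-byte sequence.
Byte 1: 0xF0 = 11110000, payload 000 (3 bits).
Byte 2: 0x90 = 10010000 (10xxxxxx ✓), payload 010000.
Byte 3: 0x90 = 10010000 (10xxxxxx ✓), payload 010000.
Byte 4: 0x98 = 10011000 (10xxxxxx ✓), payload 011000.
Concatenate: 000010000010000011000 = 0x10418 (21 bits → U+10418).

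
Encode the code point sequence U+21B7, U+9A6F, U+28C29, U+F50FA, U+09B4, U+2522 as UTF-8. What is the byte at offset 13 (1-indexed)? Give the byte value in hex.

0x83

1-indexed offset 13 is 0-indexed offset 12.
U+21B7 → 3-byte form E2 86 B7 at offsets 0–2.
U+9A6F → 3-byte form E9 A9 AF at offsets 3–5.
U+28C29 → 4-byte form F0 A8 B0 A9 at offsets 6–9.
U+F50FA → 4-byte form F3 B5 83 BA at offsets 10–13.
Offset 12 falls in char 4's range; it's byte 3 of F3 B5 83 BA = 0x83.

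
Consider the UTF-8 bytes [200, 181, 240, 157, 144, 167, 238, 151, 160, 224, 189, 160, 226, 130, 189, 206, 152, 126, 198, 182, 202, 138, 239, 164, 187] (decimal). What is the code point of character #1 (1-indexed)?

Offset 0: leading byte 0xC8 = 11001000 → 2-byte char #1 = C8 B5.
Leading byte 0xC8 = 11001000 matches 110xxxxx → 2-byte sequence.
Byte 1: 0xC8 = 11001000, payload 01000 (5 bits).
Byte 2: 0xB5 = 10110101 (10xxxxxx ✓), payload 110101.
Concatenate: 01000110101 = 0x235 (11 bits → U+0235).

U+0235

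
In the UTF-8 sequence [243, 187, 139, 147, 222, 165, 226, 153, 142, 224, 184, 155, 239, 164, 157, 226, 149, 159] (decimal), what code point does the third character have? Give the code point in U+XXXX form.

Offset 0: leading byte 0xF3 = 11110011 → 4-byte char #1 = F3 BB 8B 93.
Offset 4: leading byte 0xDE = 11011110 → 2-byte char #2 = DE A5.
Offset 6: leading byte 0xE2 = 11100010 → 3-byte char #3 = E2 99 8E.
Leading byte 0xE2 = 11100010 matches 1110xxxx → 3-byte sequence.
Byte 1: 0xE2 = 11100010, payload 0010 (4 bits).
Byte 2: 0x99 = 10011001 (10xxxxxx ✓), payload 011001.
Byte 3: 0x8E = 10001110 (10xxxxxx ✓), payload 001110.
Concatenate: 0010011001001110 = 0x264E (16 bits → U+264E).

U+264E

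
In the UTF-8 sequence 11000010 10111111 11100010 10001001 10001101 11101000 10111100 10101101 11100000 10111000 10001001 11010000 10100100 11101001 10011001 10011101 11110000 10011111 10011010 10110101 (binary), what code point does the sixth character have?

U+965D

Offset 0: leading byte 0xC2 = 11000010 → 2-byte char #1 = C2 BF.
Offset 2: leading byte 0xE2 = 11100010 → 3-byte char #2 = E2 89 8D.
Offset 5: leading byte 0xE8 = 11101000 → 3-byte char #3 = E8 BC AD.
Offset 8: leading byte 0xE0 = 11100000 → 3-byte char #4 = E0 B8 89.
Offset 11: leading byte 0xD0 = 11010000 → 2-byte char #5 = D0 A4.
Offset 13: leading byte 0xE9 = 11101001 → 3-byte char #6 = E9 99 9D.
Leading byte 0xE9 = 11101001 matches 1110xxxx → 3-byte sequence.
Byte 1: 0xE9 = 11101001, payload 1001 (4 bits).
Byte 2: 0x99 = 10011001 (10xxxxxx ✓), payload 011001.
Byte 3: 0x9D = 10011101 (10xxxxxx ✓), payload 011101.
Concatenate: 1001011001011101 = 0x965D (16 bits → U+965D).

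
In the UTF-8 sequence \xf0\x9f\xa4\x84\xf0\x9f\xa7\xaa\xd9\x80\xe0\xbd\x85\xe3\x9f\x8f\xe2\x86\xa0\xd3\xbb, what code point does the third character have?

Offset 0: leading byte 0xF0 = 11110000 → 4-byte char #1 = F0 9F A4 84.
Offset 4: leading byte 0xF0 = 11110000 → 4-byte char #2 = F0 9F A7 AA.
Offset 8: leading byte 0xD9 = 11011001 → 2-byte char #3 = D9 80.
Leading byte 0xD9 = 11011001 matches 110xxxxx → 2-byte sequence.
Byte 1: 0xD9 = 11011001, payload 11001 (5 bits).
Byte 2: 0x80 = 10000000 (10xxxxxx ✓), payload 000000.
Concatenate: 11001000000 = 0x640 (11 bits → U+0640).

U+0640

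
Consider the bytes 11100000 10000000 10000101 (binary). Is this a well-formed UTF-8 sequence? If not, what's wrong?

invalid (overlong encoding)

Leading byte 0xE0 = 11100000 → 3-byte form.
Continuation bytes all match 10xxxxxx. Payload decodes to 0x5.
But 0x5 < 0x800, the minimum for a 3-byte sequence — this is an overlong encoding.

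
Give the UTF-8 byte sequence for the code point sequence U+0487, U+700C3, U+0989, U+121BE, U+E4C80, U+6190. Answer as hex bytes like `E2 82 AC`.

U+0487: 2-byte form → D2 87.
U+700C3: 4-byte form → F1 B0 83 83.
U+0989: 3-byte form → E0 A6 89.
U+121BE: 4-byte form → F0 92 86 BE.
U+E4C80: 4-byte form → F3 A4 B2 80.
U+6190: 3-byte form → E6 86 90.
Concatenated (20 bytes): D2 87 F1 B0 83 83 E0 A6 89 F0 92 86 BE F3 A4 B2 80 E6 86 90.

D2 87 F1 B0 83 83 E0 A6 89 F0 92 86 BE F3 A4 B2 80 E6 86 90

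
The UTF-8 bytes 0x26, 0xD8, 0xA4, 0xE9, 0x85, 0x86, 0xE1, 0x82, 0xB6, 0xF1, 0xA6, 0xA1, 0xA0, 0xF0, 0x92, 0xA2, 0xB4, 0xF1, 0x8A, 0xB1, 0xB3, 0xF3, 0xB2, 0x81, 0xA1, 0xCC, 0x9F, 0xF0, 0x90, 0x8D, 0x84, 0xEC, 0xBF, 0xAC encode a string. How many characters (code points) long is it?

Byte at offset 0: 0x26 = 00100110 → 1-byte char (#1). Advance 1.
Byte at offset 1: 0xD8 = 11011000 → 2-byte char (#2). Advance 2.
Byte at offset 3: 0xE9 = 11101001 → 3-byte char (#3). Advance 3.
Byte at offset 6: 0xE1 = 11100001 → 3-byte char (#4). Advance 3.
Byte at offset 9: 0xF1 = 11110001 → 4-byte char (#5). Advance 4.
Byte at offset 13: 0xF0 = 11110000 → 4-byte char (#6). Advance 4.
Byte at offset 17: 0xF1 = 11110001 → 4-byte char (#7). Advance 4.
Byte at offset 21: 0xF3 = 11110011 → 4-byte char (#8). Advance 4.
Byte at offset 25: 0xCC = 11001100 → 2-byte char (#9). Advance 2.
Byte at offset 27: 0xF0 = 11110000 → 4-byte char (#10). Advance 4.
Byte at offset 31: 0xEC = 11101100 → 3-byte char (#11). Advance 3.
Reached end at offset 34 after 11 code points.

11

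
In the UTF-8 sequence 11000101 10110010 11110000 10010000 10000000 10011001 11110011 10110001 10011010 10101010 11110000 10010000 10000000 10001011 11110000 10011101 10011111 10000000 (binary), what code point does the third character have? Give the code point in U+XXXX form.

Offset 0: leading byte 0xC5 = 11000101 → 2-byte char #1 = C5 B2.
Offset 2: leading byte 0xF0 = 11110000 → 4-byte char #2 = F0 90 80 99.
Offset 6: leading byte 0xF3 = 11110011 → 4-byte char #3 = F3 B1 9A AA.
Leading byte 0xF3 = 11110011 matches 11110xxx → 4-byte sequence.
Byte 1: 0xF3 = 11110011, payload 011 (3 bits).
Byte 2: 0xB1 = 10110001 (10xxxxxx ✓), payload 110001.
Byte 3: 0x9A = 10011010 (10xxxxxx ✓), payload 011010.
Byte 4: 0xAA = 10101010 (10xxxxxx ✓), payload 101010.
Concatenate: 011110001011010101010 = 0xF16AA (21 bits → U+F16AA).

U+F16AA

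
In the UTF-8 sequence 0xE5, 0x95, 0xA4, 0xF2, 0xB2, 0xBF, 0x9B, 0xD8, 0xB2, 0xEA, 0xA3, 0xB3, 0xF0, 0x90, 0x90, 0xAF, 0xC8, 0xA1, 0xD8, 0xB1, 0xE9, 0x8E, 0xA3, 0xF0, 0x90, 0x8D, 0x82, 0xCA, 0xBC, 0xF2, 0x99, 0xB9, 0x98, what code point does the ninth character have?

Offset 0: leading byte 0xE5 = 11100101 → 3-byte char #1 = E5 95 A4.
Offset 3: leading byte 0xF2 = 11110010 → 4-byte char #2 = F2 B2 BF 9B.
Offset 7: leading byte 0xD8 = 11011000 → 2-byte char #3 = D8 B2.
Offset 9: leading byte 0xEA = 11101010 → 3-byte char #4 = EA A3 B3.
Offset 12: leading byte 0xF0 = 11110000 → 4-byte char #5 = F0 90 90 AF.
Offset 16: leading byte 0xC8 = 11001000 → 2-byte char #6 = C8 A1.
Offset 18: leading byte 0xD8 = 11011000 → 2-byte char #7 = D8 B1.
Offset 20: leading byte 0xE9 = 11101001 → 3-byte char #8 = E9 8E A3.
Offset 23: leading byte 0xF0 = 11110000 → 4-byte char #9 = F0 90 8D 82.
Leading byte 0xF0 = 11110000 matches 11110xxx → 4-byte sequence.
Byte 1: 0xF0 = 11110000, payload 000 (3 bits).
Byte 2: 0x90 = 10010000 (10xxxxxx ✓), payload 010000.
Byte 3: 0x8D = 10001101 (10xxxxxx ✓), payload 001101.
Byte 4: 0x82 = 10000010 (10xxxxxx ✓), payload 000010.
Concatenate: 000010000001101000010 = 0x10342 (21 bits → U+10342).

U+10342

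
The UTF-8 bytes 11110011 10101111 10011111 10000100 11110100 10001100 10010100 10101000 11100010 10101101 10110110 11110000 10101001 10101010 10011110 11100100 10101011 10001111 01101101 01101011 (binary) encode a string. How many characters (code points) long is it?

7

Byte at offset 0: 0xF3 = 11110011 → 4-byte char (#1). Advance 4.
Byte at offset 4: 0xF4 = 11110100 → 4-byte char (#2). Advance 4.
Byte at offset 8: 0xE2 = 11100010 → 3-byte char (#3). Advance 3.
Byte at offset 11: 0xF0 = 11110000 → 4-byte char (#4). Advance 4.
Byte at offset 15: 0xE4 = 11100100 → 3-byte char (#5). Advance 3.
Byte at offset 18: 0x6D = 01101101 → 1-byte char (#6). Advance 1.
Byte at offset 19: 0x6B = 01101011 → 1-byte char (#7). Advance 1.
Reached end at offset 20 after 7 code points.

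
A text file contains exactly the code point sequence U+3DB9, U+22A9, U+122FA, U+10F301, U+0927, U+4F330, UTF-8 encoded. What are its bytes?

E3 B6 B9 E2 8A A9 F0 92 8B BA F4 8F 8C 81 E0 A4 A7 F1 8F 8C B0

U+3DB9: 3-byte form → E3 B6 B9.
U+22A9: 3-byte form → E2 8A A9.
U+122FA: 4-byte form → F0 92 8B BA.
U+10F301: 4-byte form → F4 8F 8C 81.
U+0927: 3-byte form → E0 A4 A7.
U+4F330: 4-byte form → F1 8F 8C B0.
Concatenated (21 bytes): E3 B6 B9 E2 8A A9 F0 92 8B BA F4 8F 8C 81 E0 A4 A7 F1 8F 8C B0.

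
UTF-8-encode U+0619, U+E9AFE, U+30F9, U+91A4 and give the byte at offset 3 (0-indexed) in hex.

U+0619 → 2-byte form D8 99 at offsets 0–1.
U+E9AFE → 4-byte form F3 A9 AB BE at offsets 2–5.
Offset 3 falls in char 2's range; it's byte 2 of F3 A9 AB BE = 0xA9.

0xA9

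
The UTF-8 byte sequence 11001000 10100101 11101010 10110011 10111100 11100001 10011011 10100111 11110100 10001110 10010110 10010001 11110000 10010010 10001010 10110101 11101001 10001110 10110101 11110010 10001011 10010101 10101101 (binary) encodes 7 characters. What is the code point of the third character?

U+16E7

Offset 0: leading byte 0xC8 = 11001000 → 2-byte char #1 = C8 A5.
Offset 2: leading byte 0xEA = 11101010 → 3-byte char #2 = EA B3 BC.
Offset 5: leading byte 0xE1 = 11100001 → 3-byte char #3 = E1 9B A7.
Leading byte 0xE1 = 11100001 matches 1110xxxx → 3-byte sequence.
Byte 1: 0xE1 = 11100001, payload 0001 (4 bits).
Byte 2: 0x9B = 10011011 (10xxxxxx ✓), payload 011011.
Byte 3: 0xA7 = 10100111 (10xxxxxx ✓), payload 100111.
Concatenate: 0001011011100111 = 0x16E7 (16 bits → U+16E7).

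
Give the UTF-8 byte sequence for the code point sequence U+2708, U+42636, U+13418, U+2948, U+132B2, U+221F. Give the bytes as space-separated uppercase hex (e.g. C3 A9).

E2 9C 88 F1 82 98 B6 F0 93 90 98 E2 A5 88 F0 93 8A B2 E2 88 9F

U+2708: 3-byte form → E2 9C 88.
U+42636: 4-byte form → F1 82 98 B6.
U+13418: 4-byte form → F0 93 90 98.
U+2948: 3-byte form → E2 A5 88.
U+132B2: 4-byte form → F0 93 8A B2.
U+221F: 3-byte form → E2 88 9F.
Concatenated (21 bytes): E2 9C 88 F1 82 98 B6 F0 93 90 98 E2 A5 88 F0 93 8A B2 E2 88 9F.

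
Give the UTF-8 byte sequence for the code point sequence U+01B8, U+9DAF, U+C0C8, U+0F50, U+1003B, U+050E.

C6 B8 E9 B6 AF EC 83 88 E0 BD 90 F0 90 80 BB D4 8E

U+01B8: 2-byte form → C6 B8.
U+9DAF: 3-byte form → E9 B6 AF.
U+C0C8: 3-byte form → EC 83 88.
U+0F50: 3-byte form → E0 BD 90.
U+1003B: 4-byte form → F0 90 80 BB.
U+050E: 2-byte form → D4 8E.
Concatenated (17 bytes): C6 B8 E9 B6 AF EC 83 88 E0 BD 90 F0 90 80 BB D4 8E.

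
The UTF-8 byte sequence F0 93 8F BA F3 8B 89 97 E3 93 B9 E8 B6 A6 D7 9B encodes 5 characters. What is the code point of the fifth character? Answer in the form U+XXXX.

U+05DB

Offset 0: leading byte 0xF0 = 11110000 → 4-byte char #1 = F0 93 8F BA.
Offset 4: leading byte 0xF3 = 11110011 → 4-byte char #2 = F3 8B 89 97.
Offset 8: leading byte 0xE3 = 11100011 → 3-byte char #3 = E3 93 B9.
Offset 11: leading byte 0xE8 = 11101000 → 3-byte char #4 = E8 B6 A6.
Offset 14: leading byte 0xD7 = 11010111 → 2-byte char #5 = D7 9B.
Leading byte 0xD7 = 11010111 matches 110xxxxx → 2-byte sequence.
Byte 1: 0xD7 = 11010111, payload 10111 (5 bits).
Byte 2: 0x9B = 10011011 (10xxxxxx ✓), payload 011011.
Concatenate: 10111011011 = 0x5DB (11 bits → U+05DB).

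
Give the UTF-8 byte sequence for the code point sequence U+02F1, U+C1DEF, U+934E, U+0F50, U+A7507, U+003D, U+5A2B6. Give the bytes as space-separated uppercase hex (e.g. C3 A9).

CB B1 F3 81 B7 AF E9 8D 8E E0 BD 90 F2 A7 94 87 3D F1 9A 8A B6

U+02F1: 2-byte form → CB B1.
U+C1DEF: 4-byte form → F3 81 B7 AF.
U+934E: 3-byte form → E9 8D 8E.
U+0F50: 3-byte form → E0 BD 90.
U+A7507: 4-byte form → F2 A7 94 87.
U+003D: 1-byte form → 3D.
U+5A2B6: 4-byte form → F1 9A 8A B6.
Concatenated (21 bytes): CB B1 F3 81 B7 AF E9 8D 8E E0 BD 90 F2 A7 94 87 3D F1 9A 8A B6.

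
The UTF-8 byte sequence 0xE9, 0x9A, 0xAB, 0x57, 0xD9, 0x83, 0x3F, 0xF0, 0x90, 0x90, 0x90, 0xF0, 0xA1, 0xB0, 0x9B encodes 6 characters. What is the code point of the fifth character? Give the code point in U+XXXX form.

U+10410

Offset 0: leading byte 0xE9 = 11101001 → 3-byte char #1 = E9 9A AB.
Offset 3: leading byte 0x57 = 01010111 → 1-byte char #2 = 57.
Offset 4: leading byte 0xD9 = 11011001 → 2-byte char #3 = D9 83.
Offset 6: leading byte 0x3F = 00111111 → 1-byte char #4 = 3F.
Offset 7: leading byte 0xF0 = 11110000 → 4-byte char #5 = F0 90 90 90.
Leading byte 0xF0 = 11110000 matches 11110xxx → 4-byte sequence.
Byte 1: 0xF0 = 11110000, payload 000 (3 bits).
Byte 2: 0x90 = 10010000 (10xxxxxx ✓), payload 010000.
Byte 3: 0x90 = 10010000 (10xxxxxx ✓), payload 010000.
Byte 4: 0x90 = 10010000 (10xxxxxx ✓), payload 010000.
Concatenate: 000010000010000010000 = 0x10410 (21 bits → U+10410).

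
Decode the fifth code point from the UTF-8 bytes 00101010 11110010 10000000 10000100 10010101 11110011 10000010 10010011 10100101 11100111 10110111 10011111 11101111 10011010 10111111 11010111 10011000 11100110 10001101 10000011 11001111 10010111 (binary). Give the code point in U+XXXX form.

Offset 0: leading byte 0x2A = 00101010 → 1-byte char #1 = 2A.
Offset 1: leading byte 0xF2 = 11110010 → 4-byte char #2 = F2 80 84 95.
Offset 5: leading byte 0xF3 = 11110011 → 4-byte char #3 = F3 82 93 A5.
Offset 9: leading byte 0xE7 = 11100111 → 3-byte char #4 = E7 B7 9F.
Offset 12: leading byte 0xEF = 11101111 → 3-byte char #5 = EF 9A BF.
Leading byte 0xEF = 11101111 matches 1110xxxx → 3-byte sequence.
Byte 1: 0xEF = 11101111, payload 1111 (4 bits).
Byte 2: 0x9A = 10011010 (10xxxxxx ✓), payload 011010.
Byte 3: 0xBF = 10111111 (10xxxxxx ✓), payload 111111.
Concatenate: 1111011010111111 = 0xF6BF (16 bits → U+F6BF).

U+F6BF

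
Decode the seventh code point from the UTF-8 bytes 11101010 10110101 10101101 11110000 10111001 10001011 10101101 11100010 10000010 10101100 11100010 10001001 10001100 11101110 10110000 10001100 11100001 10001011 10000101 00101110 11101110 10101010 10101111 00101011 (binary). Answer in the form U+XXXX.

Offset 0: leading byte 0xEA = 11101010 → 3-byte char #1 = EA B5 AD.
Offset 3: leading byte 0xF0 = 11110000 → 4-byte char #2 = F0 B9 8B AD.
Offset 7: leading byte 0xE2 = 11100010 → 3-byte char #3 = E2 82 AC.
Offset 10: leading byte 0xE2 = 11100010 → 3-byte char #4 = E2 89 8C.
Offset 13: leading byte 0xEE = 11101110 → 3-byte char #5 = EE B0 8C.
Offset 16: leading byte 0xE1 = 11100001 → 3-byte char #6 = E1 8B 85.
Offset 19: leading byte 0x2E = 00101110 → 1-byte char #7 = 2E.
Leading byte 0x2E = 00101110 matches 0xxxxxxx → 1-byte sequence.
Byte 1: 0x2E = 00101110, payload 0101110 (7 bits).
Concatenate: 0101110 = 0x2E (7 bits → U+002E).

U+002E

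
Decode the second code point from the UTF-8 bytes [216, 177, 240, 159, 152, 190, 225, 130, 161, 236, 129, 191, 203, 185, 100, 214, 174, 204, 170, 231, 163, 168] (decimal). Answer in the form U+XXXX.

Offset 0: leading byte 0xD8 = 11011000 → 2-byte char #1 = D8 B1.
Offset 2: leading byte 0xF0 = 11110000 → 4-byte char #2 = F0 9F 98 BE.
Leading byte 0xF0 = 11110000 matches 11110xxx → 4-byte sequence.
Byte 1: 0xF0 = 11110000, payload 000 (3 bits).
Byte 2: 0x9F = 10011111 (10xxxxxx ✓), payload 011111.
Byte 3: 0x98 = 10011000 (10xxxxxx ✓), payload 011000.
Byte 4: 0xBE = 10111110 (10xxxxxx ✓), payload 111110.
Concatenate: 000011111011000111110 = 0x1F63E (21 bits → U+1F63E).

U+1F63E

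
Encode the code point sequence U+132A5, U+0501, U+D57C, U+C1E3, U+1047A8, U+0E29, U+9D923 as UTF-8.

U+132A5: 4-byte form → F0 93 8A A5.
U+0501: 2-byte form → D4 81.
U+D57C: 3-byte form → ED 95 BC.
U+C1E3: 3-byte form → EC 87 A3.
U+1047A8: 4-byte form → F4 84 9E A8.
U+0E29: 3-byte form → E0 B8 A9.
U+9D923: 4-byte form → F2 9D A4 A3.
Concatenated (23 bytes): F0 93 8A A5 D4 81 ED 95 BC EC 87 A3 F4 84 9E A8 E0 B8 A9 F2 9D A4 A3.

F0 93 8A A5 D4 81 ED 95 BC EC 87 A3 F4 84 9E A8 E0 B8 A9 F2 9D A4 A3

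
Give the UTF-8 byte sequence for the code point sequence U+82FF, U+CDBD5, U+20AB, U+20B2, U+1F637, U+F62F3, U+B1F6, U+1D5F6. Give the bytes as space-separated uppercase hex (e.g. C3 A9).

E8 8B BF F3 8D AF 95 E2 82 AB E2 82 B2 F0 9F 98 B7 F3 B6 8B B3 EB 87 B6 F0 9D 97 B6

U+82FF: 3-byte form → E8 8B BF.
U+CDBD5: 4-byte form → F3 8D AF 95.
U+20AB: 3-byte form → E2 82 AB.
U+20B2: 3-byte form → E2 82 B2.
U+1F637: 4-byte form → F0 9F 98 B7.
U+F62F3: 4-byte form → F3 B6 8B B3.
U+B1F6: 3-byte form → EB 87 B6.
U+1D5F6: 4-byte form → F0 9D 97 B6.
Concatenated (28 bytes): E8 8B BF F3 8D AF 95 E2 82 AB E2 82 B2 F0 9F 98 B7 F3 B6 8B B3 EB 87 B6 F0 9D 97 B6.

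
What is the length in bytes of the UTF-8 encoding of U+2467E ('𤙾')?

4

U+2467E = 0x2467E. UTF-8 uses 1 byte below 0x80, 2 below 0x800, 3 below 0x10000, 4 up to 0x10FFFF. 0x2467E is in U+10000–U+10FFFF → 4 bytes.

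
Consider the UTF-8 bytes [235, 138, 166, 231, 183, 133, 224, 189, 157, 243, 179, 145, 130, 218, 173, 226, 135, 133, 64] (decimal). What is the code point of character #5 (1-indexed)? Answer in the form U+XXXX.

Offset 0: leading byte 0xEB = 11101011 → 3-byte char #1 = EB 8A A6.
Offset 3: leading byte 0xE7 = 11100111 → 3-byte char #2 = E7 B7 85.
Offset 6: leading byte 0xE0 = 11100000 → 3-byte char #3 = E0 BD 9D.
Offset 9: leading byte 0xF3 = 11110011 → 4-byte char #4 = F3 B3 91 82.
Offset 13: leading byte 0xDA = 11011010 → 2-byte char #5 = DA AD.
Leading byte 0xDA = 11011010 matches 110xxxxx → 2-byte sequence.
Byte 1: 0xDA = 11011010, payload 11010 (5 bits).
Byte 2: 0xAD = 10101101 (10xxxxxx ✓), payload 101101.
Concatenate: 11010101101 = 0x6AD (11 bits → U+06AD).

U+06AD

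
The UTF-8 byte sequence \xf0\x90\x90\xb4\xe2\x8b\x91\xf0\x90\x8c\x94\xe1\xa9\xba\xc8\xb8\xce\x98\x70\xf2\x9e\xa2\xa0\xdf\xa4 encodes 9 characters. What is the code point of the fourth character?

U+1A7A

Offset 0: leading byte 0xF0 = 11110000 → 4-byte char #1 = F0 90 90 B4.
Offset 4: leading byte 0xE2 = 11100010 → 3-byte char #2 = E2 8B 91.
Offset 7: leading byte 0xF0 = 11110000 → 4-byte char #3 = F0 90 8C 94.
Offset 11: leading byte 0xE1 = 11100001 → 3-byte char #4 = E1 A9 BA.
Leading byte 0xE1 = 11100001 matches 1110xxxx → 3-byte sequence.
Byte 1: 0xE1 = 11100001, payload 0001 (4 bits).
Byte 2: 0xA9 = 10101001 (10xxxxxx ✓), payload 101001.
Byte 3: 0xBA = 10111010 (10xxxxxx ✓), payload 111010.
Concatenate: 0001101001111010 = 0x1A7A (16 bits → U+1A7A).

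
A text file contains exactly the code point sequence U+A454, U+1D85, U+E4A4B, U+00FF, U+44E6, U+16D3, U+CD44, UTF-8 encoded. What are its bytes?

EA 91 94 E1 B6 85 F3 A4 A9 8B C3 BF E4 93 A6 E1 9B 93 EC B5 84

U+A454: 3-byte form → EA 91 94.
U+1D85: 3-byte form → E1 B6 85.
U+E4A4B: 4-byte form → F3 A4 A9 8B.
U+00FF: 2-byte form → C3 BF.
U+44E6: 3-byte form → E4 93 A6.
U+16D3: 3-byte form → E1 9B 93.
U+CD44: 3-byte form → EC B5 84.
Concatenated (21 bytes): EA 91 94 E1 B6 85 F3 A4 A9 8B C3 BF E4 93 A6 E1 9B 93 EC B5 84.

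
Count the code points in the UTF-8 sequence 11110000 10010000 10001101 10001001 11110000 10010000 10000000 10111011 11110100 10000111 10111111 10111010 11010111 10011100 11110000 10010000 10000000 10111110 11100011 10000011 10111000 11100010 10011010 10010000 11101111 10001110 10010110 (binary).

Byte at offset 0: 0xF0 = 11110000 → 4-byte char (#1). Advance 4.
Byte at offset 4: 0xF0 = 11110000 → 4-byte char (#2). Advance 4.
Byte at offset 8: 0xF4 = 11110100 → 4-byte char (#3). Advance 4.
Byte at offset 12: 0xD7 = 11010111 → 2-byte char (#4). Advance 2.
Byte at offset 14: 0xF0 = 11110000 → 4-byte char (#5). Advance 4.
Byte at offset 18: 0xE3 = 11100011 → 3-byte char (#6). Advance 3.
Byte at offset 21: 0xE2 = 11100010 → 3-byte char (#7). Advance 3.
Byte at offset 24: 0xEF = 11101111 → 3-byte char (#8). Advance 3.
Reached end at offset 27 after 8 code points.

8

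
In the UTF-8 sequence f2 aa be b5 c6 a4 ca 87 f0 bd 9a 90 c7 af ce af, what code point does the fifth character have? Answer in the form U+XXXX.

Offset 0: leading byte 0xF2 = 11110010 → 4-byte char #1 = F2 AA BE B5.
Offset 4: leading byte 0xC6 = 11000110 → 2-byte char #2 = C6 A4.
Offset 6: leading byte 0xCA = 11001010 → 2-byte char #3 = CA 87.
Offset 8: leading byte 0xF0 = 11110000 → 4-byte char #4 = F0 BD 9A 90.
Offset 12: leading byte 0xC7 = 11000111 → 2-byte char #5 = C7 AF.
Leading byte 0xC7 = 11000111 matches 110xxxxx → 2-byte sequence.
Byte 1: 0xC7 = 11000111, payload 00111 (5 bits).
Byte 2: 0xAF = 10101111 (10xxxxxx ✓), payload 101111.
Concatenate: 00111101111 = 0x1EF (11 bits → U+01EF).

U+01EF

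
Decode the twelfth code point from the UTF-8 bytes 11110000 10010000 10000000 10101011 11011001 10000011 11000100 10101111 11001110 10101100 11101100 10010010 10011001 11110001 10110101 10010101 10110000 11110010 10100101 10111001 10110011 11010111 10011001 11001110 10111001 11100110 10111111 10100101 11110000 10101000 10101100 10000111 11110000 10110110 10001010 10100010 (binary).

Offset 0: leading byte 0xF0 = 11110000 → 4-byte char #1 = F0 90 80 AB.
Offset 4: leading byte 0xD9 = 11011001 → 2-byte char #2 = D9 83.
Offset 6: leading byte 0xC4 = 11000100 → 2-byte char #3 = C4 AF.
Offset 8: leading byte 0xCE = 11001110 → 2-byte char #4 = CE AC.
Offset 10: leading byte 0xEC = 11101100 → 3-byte char #5 = EC 92 99.
Offset 13: leading byte 0xF1 = 11110001 → 4-byte char #6 = F1 B5 95 B0.
Offset 17: leading byte 0xF2 = 11110010 → 4-byte char #7 = F2 A5 B9 B3.
Offset 21: leading byte 0xD7 = 11010111 → 2-byte char #8 = D7 99.
Offset 23: leading byte 0xCE = 11001110 → 2-byte char #9 = CE B9.
Offset 25: leading byte 0xE6 = 11100110 → 3-byte char #10 = E6 BF A5.
Offset 28: leading byte 0xF0 = 11110000 → 4-byte char #11 = F0 A8 AC 87.
Offset 32: leading byte 0xF0 = 11110000 → 4-byte char #12 = F0 B6 8A A2.
Leading byte 0xF0 = 11110000 matches 11110xxx → 4-byte sequence.
Byte 1: 0xF0 = 11110000, payload 000 (3 bits).
Byte 2: 0xB6 = 10110110 (10xxxxxx ✓), payload 110110.
Byte 3: 0x8A = 10001010 (10xxxxxx ✓), payload 001010.
Byte 4: 0xA2 = 10100010 (10xxxxxx ✓), payload 100010.
Concatenate: 000110110001010100010 = 0x362A2 (21 bits → U+362A2).

U+362A2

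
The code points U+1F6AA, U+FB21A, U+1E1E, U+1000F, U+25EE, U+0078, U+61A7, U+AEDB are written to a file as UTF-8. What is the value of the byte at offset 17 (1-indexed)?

0x97

1-indexed offset 17 is 0-indexed offset 16.
U+1F6AA → 4-byte form F0 9F 9A AA at offsets 0–3.
U+FB21A → 4-byte form F3 BB 88 9A at offsets 4–7.
U+1E1E → 3-byte form E1 B8 9E at offsets 8–10.
U+1000F → 4-byte form F0 90 80 8F at offsets 11–14.
U+25EE → 3-byte form E2 97 AE at offsets 15–17.
Offset 16 falls in char 5's range; it's byte 2 of E2 97 AE = 0x97.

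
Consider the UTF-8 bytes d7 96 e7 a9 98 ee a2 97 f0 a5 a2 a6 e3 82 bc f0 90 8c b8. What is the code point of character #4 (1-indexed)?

Offset 0: leading byte 0xD7 = 11010111 → 2-byte char #1 = D7 96.
Offset 2: leading byte 0xE7 = 11100111 → 3-byte char #2 = E7 A9 98.
Offset 5: leading byte 0xEE = 11101110 → 3-byte char #3 = EE A2 97.
Offset 8: leading byte 0xF0 = 11110000 → 4-byte char #4 = F0 A5 A2 A6.
Leading byte 0xF0 = 11110000 matches 11110xxx → 4-byte sequence.
Byte 1: 0xF0 = 11110000, payload 000 (3 bits).
Byte 2: 0xA5 = 10100101 (10xxxxxx ✓), payload 100101.
Byte 3: 0xA2 = 10100010 (10xxxxxx ✓), payload 100010.
Byte 4: 0xA6 = 10100110 (10xxxxxx ✓), payload 100110.
Concatenate: 000100101100010100110 = 0x258A6 (21 bits → U+258A6).

U+258A6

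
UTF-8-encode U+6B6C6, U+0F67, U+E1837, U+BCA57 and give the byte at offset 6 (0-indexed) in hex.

0xA7

U+6B6C6 → 4-byte form F1 AB 9B 86 at offsets 0–3.
U+0F67 → 3-byte form E0 BD A7 at offsets 4–6.
Offset 6 falls in char 2's range; it's byte 3 of E0 BD A7 = 0xA7.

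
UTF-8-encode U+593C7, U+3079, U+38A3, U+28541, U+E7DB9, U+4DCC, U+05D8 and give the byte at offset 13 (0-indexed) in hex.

U+593C7 → 4-byte form F1 99 8F 87 at offsets 0–3.
U+3079 → 3-byte form E3 81 B9 at offsets 4–6.
U+38A3 → 3-byte form E3 A2 A3 at offsets 7–9.
U+28541 → 4-byte form F0 A8 95 81 at offsets 10–13.
Offset 13 falls in char 4's range; it's byte 4 of F0 A8 95 81 = 0x81.

0x81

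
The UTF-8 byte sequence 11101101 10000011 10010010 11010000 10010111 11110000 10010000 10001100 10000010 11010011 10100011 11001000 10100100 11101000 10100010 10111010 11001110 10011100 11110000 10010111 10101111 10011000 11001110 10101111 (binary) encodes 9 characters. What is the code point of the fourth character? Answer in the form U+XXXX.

Offset 0: leading byte 0xED = 11101101 → 3-byte char #1 = ED 83 92.
Offset 3: leading byte 0xD0 = 11010000 → 2-byte char #2 = D0 97.
Offset 5: leading byte 0xF0 = 11110000 → 4-byte char #3 = F0 90 8C 82.
Offset 9: leading byte 0xD3 = 11010011 → 2-byte char #4 = D3 A3.
Leading byte 0xD3 = 11010011 matches 110xxxxx → 2-byte sequence.
Byte 1: 0xD3 = 11010011, payload 10011 (5 bits).
Byte 2: 0xA3 = 10100011 (10xxxxxx ✓), payload 100011.
Concatenate: 10011100011 = 0x4E3 (11 bits → U+04E3).

U+04E3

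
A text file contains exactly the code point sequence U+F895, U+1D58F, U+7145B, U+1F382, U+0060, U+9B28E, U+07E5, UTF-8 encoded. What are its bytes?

U+F895: 3-byte form → EF A2 95.
U+1D58F: 4-byte form → F0 9D 96 8F.
U+7145B: 4-byte form → F1 B1 91 9B.
U+1F382: 4-byte form → F0 9F 8E 82.
U+0060: 1-byte form → 60.
U+9B28E: 4-byte form → F2 9B 8A 8E.
U+07E5: 2-byte form → DF A5.
Concatenated (22 bytes): EF A2 95 F0 9D 96 8F F1 B1 91 9B F0 9F 8E 82 60 F2 9B 8A 8E DF A5.

EF A2 95 F0 9D 96 8F F1 B1 91 9B F0 9F 8E 82 60 F2 9B 8A 8E DF A5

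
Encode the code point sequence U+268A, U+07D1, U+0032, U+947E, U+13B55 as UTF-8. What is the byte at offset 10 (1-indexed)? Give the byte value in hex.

0xF0

1-indexed offset 10 is 0-indexed offset 9.
U+268A → 3-byte form E2 9A 8A at offsets 0–2.
U+07D1 → 2-byte form DF 91 at offsets 3–4.
U+0032 → 1-byte form 32 at offsets 5–5.
U+947E → 3-byte form E9 91 BE at offsets 6–8.
U+13B55 → 4-byte form F0 93 AD 95 at offsets 9–12.
Offset 9 falls in char 5's range; it's byte 1 of F0 93 AD 95 = 0xF0.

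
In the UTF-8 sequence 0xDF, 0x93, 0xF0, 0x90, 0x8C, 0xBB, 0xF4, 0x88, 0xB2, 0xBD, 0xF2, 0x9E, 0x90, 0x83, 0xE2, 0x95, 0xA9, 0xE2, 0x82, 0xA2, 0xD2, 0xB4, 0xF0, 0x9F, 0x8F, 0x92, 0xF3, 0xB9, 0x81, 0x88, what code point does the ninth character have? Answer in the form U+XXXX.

Offset 0: leading byte 0xDF = 11011111 → 2-byte char #1 = DF 93.
Offset 2: leading byte 0xF0 = 11110000 → 4-byte char #2 = F0 90 8C BB.
Offset 6: leading byte 0xF4 = 11110100 → 4-byte char #3 = F4 88 B2 BD.
Offset 10: leading byte 0xF2 = 11110010 → 4-byte char #4 = F2 9E 90 83.
Offset 14: leading byte 0xE2 = 11100010 → 3-byte char #5 = E2 95 A9.
Offset 17: leading byte 0xE2 = 11100010 → 3-byte char #6 = E2 82 A2.
Offset 20: leading byte 0xD2 = 11010010 → 2-byte char #7 = D2 B4.
Offset 22: leading byte 0xF0 = 11110000 → 4-byte char #8 = F0 9F 8F 92.
Offset 26: leading byte 0xF3 = 11110011 → 4-byte char #9 = F3 B9 81 88.
Leading byte 0xF3 = 11110011 matches 11110xxx → 4-byte sequence.
Byte 1: 0xF3 = 11110011, payload 011 (3 bits).
Byte 2: 0xB9 = 10111001 (10xxxxxx ✓), payload 111001.
Byte 3: 0x81 = 10000001 (10xxxxxx ✓), payload 000001.
Byte 4: 0x88 = 10001000 (10xxxxxx ✓), payload 001000.
Concatenate: 011111001000001001000 = 0xF9048 (21 bits → U+F9048).

U+F9048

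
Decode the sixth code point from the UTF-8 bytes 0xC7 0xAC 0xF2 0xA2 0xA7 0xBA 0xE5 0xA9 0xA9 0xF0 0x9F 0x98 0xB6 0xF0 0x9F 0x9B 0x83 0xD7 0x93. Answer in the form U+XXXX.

U+05D3

Offset 0: leading byte 0xC7 = 11000111 → 2-byte char #1 = C7 AC.
Offset 2: leading byte 0xF2 = 11110010 → 4-byte char #2 = F2 A2 A7 BA.
Offset 6: leading byte 0xE5 = 11100101 → 3-byte char #3 = E5 A9 A9.
Offset 9: leading byte 0xF0 = 11110000 → 4-byte char #4 = F0 9F 98 B6.
Offset 13: leading byte 0xF0 = 11110000 → 4-byte char #5 = F0 9F 9B 83.
Offset 17: leading byte 0xD7 = 11010111 → 2-byte char #6 = D7 93.
Leading byte 0xD7 = 11010111 matches 110xxxxx → 2-byte sequence.
Byte 1: 0xD7 = 11010111, payload 10111 (5 bits).
Byte 2: 0x93 = 10010011 (10xxxxxx ✓), payload 010011.
Concatenate: 10111010011 = 0x5D3 (11 bits → U+05D3).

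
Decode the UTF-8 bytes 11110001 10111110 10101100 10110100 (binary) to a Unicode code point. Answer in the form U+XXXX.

U+7EB34

Leading byte 0xF1 = 11110001 matches 11110xxx → 4-byte sequence.
Byte 1: 0xF1 = 11110001, payload 001 (3 bits).
Byte 2: 0xBE = 10111110 (10xxxxxx ✓), payload 111110.
Byte 3: 0xAC = 10101100 (10xxxxxx ✓), payload 101100.
Byte 4: 0xB4 = 10110100 (10xxxxxx ✓), payload 110100.
Concatenate: 001111110101100110100 = 0x7EB34 (21 bits → U+7EB34).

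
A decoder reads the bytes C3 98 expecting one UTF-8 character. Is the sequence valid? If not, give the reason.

valid

Leading byte 0xC3 = 11000011 → 2-byte form.
Continuation bytes 0x98=10011000 all match 10xxxxxx.
Decoded value 0xD8 is ≥ 0x80 (shortest form) and not a surrogate.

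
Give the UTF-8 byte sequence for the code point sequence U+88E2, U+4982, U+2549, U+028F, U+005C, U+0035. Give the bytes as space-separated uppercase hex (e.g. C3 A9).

U+88E2: 3-byte form → E8 A3 A2.
U+4982: 3-byte form → E4 A6 82.
U+2549: 3-byte form → E2 95 89.
U+028F: 2-byte form → CA 8F.
U+005C: 1-byte form → 5C.
U+0035: 1-byte form → 35.
Concatenated (13 bytes): E8 A3 A2 E4 A6 82 E2 95 89 CA 8F 5C 35.

E8 A3 A2 E4 A6 82 E2 95 89 CA 8F 5C 35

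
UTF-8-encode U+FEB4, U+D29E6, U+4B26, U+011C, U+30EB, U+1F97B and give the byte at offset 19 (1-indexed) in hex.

1-indexed offset 19 is 0-indexed offset 18.
U+FEB4 → 3-byte form EF BA B4 at offsets 0–2.
U+D29E6 → 4-byte form F3 92 A7 A6 at offsets 3–6.
U+4B26 → 3-byte form E4 AC A6 at offsets 7–9.
U+011C → 2-byte form C4 9C at offsets 10–11.
U+30EB → 3-byte form E3 83 AB at offsets 12–14.
U+1F97B → 4-byte form F0 9F A5 BB at offsets 15–18.
Offset 18 falls in char 6's range; it's byte 4 of F0 9F A5 BB = 0xBB.

0xBB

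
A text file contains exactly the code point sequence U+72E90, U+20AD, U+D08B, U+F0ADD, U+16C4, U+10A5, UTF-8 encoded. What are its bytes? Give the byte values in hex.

U+72E90: 4-byte form → F1 B2 BA 90.
U+20AD: 3-byte form → E2 82 AD.
U+D08B: 3-byte form → ED 82 8B.
U+F0ADD: 4-byte form → F3 B0 AB 9D.
U+16C4: 3-byte form → E1 9B 84.
U+10A5: 3-byte form → E1 82 A5.
Concatenated (20 bytes): F1 B2 BA 90 E2 82 AD ED 82 8B F3 B0 AB 9D E1 9B 84 E1 82 A5.

F1 B2 BA 90 E2 82 AD ED 82 8B F3 B0 AB 9D E1 9B 84 E1 82 A5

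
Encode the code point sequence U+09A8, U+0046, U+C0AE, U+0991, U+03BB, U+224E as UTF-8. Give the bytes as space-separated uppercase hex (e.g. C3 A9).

U+09A8: 3-byte form → E0 A6 A8.
U+0046: 1-byte form → 46.
U+C0AE: 3-byte form → EC 82 AE.
U+0991: 3-byte form → E0 A6 91.
U+03BB: 2-byte form → CE BB.
U+224E: 3-byte form → E2 89 8E.
Concatenated (15 bytes): E0 A6 A8 46 EC 82 AE E0 A6 91 CE BB E2 89 8E.

E0 A6 A8 46 EC 82 AE E0 A6 91 CE BB E2 89 8E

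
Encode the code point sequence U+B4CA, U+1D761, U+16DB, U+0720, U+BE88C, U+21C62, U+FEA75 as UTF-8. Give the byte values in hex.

U+B4CA: 3-byte form → EB 93 8A.
U+1D761: 4-byte form → F0 9D 9D A1.
U+16DB: 3-byte form → E1 9B 9B.
U+0720: 2-byte form → DC A0.
U+BE88C: 4-byte form → F2 BE A2 8C.
U+21C62: 4-byte form → F0 A1 B1 A2.
U+FEA75: 4-byte form → F3 BE A9 B5.
Concatenated (24 bytes): EB 93 8A F0 9D 9D A1 E1 9B 9B DC A0 F2 BE A2 8C F0 A1 B1 A2 F3 BE A9 B5.

EB 93 8A F0 9D 9D A1 E1 9B 9B DC A0 F2 BE A2 8C F0 A1 B1 A2 F3 BE A9 B5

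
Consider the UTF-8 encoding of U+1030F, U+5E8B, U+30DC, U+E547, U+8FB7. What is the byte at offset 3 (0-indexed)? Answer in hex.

U+1030F → 4-byte form F0 90 8C 8F at offsets 0–3.
Offset 3 falls in char 1's range; it's byte 4 of F0 90 8C 8F = 0x8F.

0x8F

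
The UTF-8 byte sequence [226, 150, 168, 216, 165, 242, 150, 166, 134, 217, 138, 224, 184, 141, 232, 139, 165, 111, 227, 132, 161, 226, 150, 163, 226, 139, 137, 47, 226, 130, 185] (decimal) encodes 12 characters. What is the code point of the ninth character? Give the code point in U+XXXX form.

U+25A3

Offset 0: leading byte 0xE2 = 11100010 → 3-byte char #1 = E2 96 A8.
Offset 3: leading byte 0xD8 = 11011000 → 2-byte char #2 = D8 A5.
Offset 5: leading byte 0xF2 = 11110010 → 4-byte char #3 = F2 96 A6 86.
Offset 9: leading byte 0xD9 = 11011001 → 2-byte char #4 = D9 8A.
Offset 11: leading byte 0xE0 = 11100000 → 3-byte char #5 = E0 B8 8D.
Offset 14: leading byte 0xE8 = 11101000 → 3-byte char #6 = E8 8B A5.
Offset 17: leading byte 0x6F = 01101111 → 1-byte char #7 = 6F.
Offset 18: leading byte 0xE3 = 11100011 → 3-byte char #8 = E3 84 A1.
Offset 21: leading byte 0xE2 = 11100010 → 3-byte char #9 = E2 96 A3.
Leading byte 0xE2 = 11100010 matches 1110xxxx → 3-byte sequence.
Byte 1: 0xE2 = 11100010, payload 0010 (4 bits).
Byte 2: 0x96 = 10010110 (10xxxxxx ✓), payload 010110.
Byte 3: 0xA3 = 10100011 (10xxxxxx ✓), payload 100011.
Concatenate: 0010010110100011 = 0x25A3 (16 bits → U+25A3).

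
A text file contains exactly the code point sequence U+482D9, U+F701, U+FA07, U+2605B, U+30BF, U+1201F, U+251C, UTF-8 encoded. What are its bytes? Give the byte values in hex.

U+482D9: 4-byte form → F1 88 8B 99.
U+F701: 3-byte form → EF 9C 81.
U+FA07: 3-byte form → EF A8 87.
U+2605B: 4-byte form → F0 A6 81 9B.
U+30BF: 3-byte form → E3 82 BF.
U+1201F: 4-byte form → F0 92 80 9F.
U+251C: 3-byte form → E2 94 9C.
Concatenated (24 bytes): F1 88 8B 99 EF 9C 81 EF A8 87 F0 A6 81 9B E3 82 BF F0 92 80 9F E2 94 9C.

F1 88 8B 99 EF 9C 81 EF A8 87 F0 A6 81 9B E3 82 BF F0 92 80 9F E2 94 9C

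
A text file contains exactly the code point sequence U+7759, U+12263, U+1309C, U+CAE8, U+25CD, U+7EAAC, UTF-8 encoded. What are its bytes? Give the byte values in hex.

E7 9D 99 F0 92 89 A3 F0 93 82 9C EC AB A8 E2 97 8D F1 BE AA AC

U+7759: 3-byte form → E7 9D 99.
U+12263: 4-byte form → F0 92 89 A3.
U+1309C: 4-byte form → F0 93 82 9C.
U+CAE8: 3-byte form → EC AB A8.
U+25CD: 3-byte form → E2 97 8D.
U+7EAAC: 4-byte form → F1 BE AA AC.
Concatenated (21 bytes): E7 9D 99 F0 92 89 A3 F0 93 82 9C EC AB A8 E2 97 8D F1 BE AA AC.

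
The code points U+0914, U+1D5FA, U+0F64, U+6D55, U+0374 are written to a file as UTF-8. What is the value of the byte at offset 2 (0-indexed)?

0x94

U+0914 → 3-byte form E0 A4 94 at offsets 0–2.
Offset 2 falls in char 1's range; it's byte 3 of E0 A4 94 = 0x94.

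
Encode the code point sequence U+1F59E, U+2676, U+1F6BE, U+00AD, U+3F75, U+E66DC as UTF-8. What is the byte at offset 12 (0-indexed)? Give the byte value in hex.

U+1F59E → 4-byte form F0 9F 96 9E at offsets 0–3.
U+2676 → 3-byte form E2 99 B6 at offsets 4–6.
U+1F6BE → 4-byte form F0 9F 9A BE at offsets 7–10.
U+00AD → 2-byte form C2 AD at offsets 11–12.
Offset 12 falls in char 4's range; it's byte 2 of C2 AD = 0xAD.

0xAD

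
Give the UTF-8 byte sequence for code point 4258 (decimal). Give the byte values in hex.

E1 82 A2

U+10A2 = 0x10A2 = 4258 decimal. In range U+0800–U+FFFF → 3-byte form: 1110xxxx 10xxxxxx 10xxxxxx.
Binary (16 bits): 0001000010100010.
Split 4+6+6: 0001 | 000010 | 100010.
Byte 1: 11100001 = 0xE1.
Byte 2: 10000010 = 0x82.
Byte 3: 10100010 = 0xA2.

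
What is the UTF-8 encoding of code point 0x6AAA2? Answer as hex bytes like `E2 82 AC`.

F1 AA AA A2

U+6AAA2 = 0x6AAA2 = 436898 decimal. In range U+10000–U+10FFFF → 4-byte form: 11110xxx 10xxxxxx 10xxxxxx 10xxxxxx.
Binary (21 bits): 001101010101010100010.
Split 3+6+6+6: 001 | 101010 | 101010 | 100010.
Byte 1: 11110001 = 0xF1.
Byte 2: 10101010 = 0xAA.
Byte 3: 10101010 = 0xAA.
Byte 4: 10100010 = 0xA2.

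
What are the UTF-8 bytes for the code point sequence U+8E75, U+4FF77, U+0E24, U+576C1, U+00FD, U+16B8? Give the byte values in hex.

U+8E75: 3-byte form → E8 B9 B5.
U+4FF77: 4-byte form → F1 8F BD B7.
U+0E24: 3-byte form → E0 B8 A4.
U+576C1: 4-byte form → F1 97 9B 81.
U+00FD: 2-byte form → C3 BD.
U+16B8: 3-byte form → E1 9A B8.
Concatenated (19 bytes): E8 B9 B5 F1 8F BD B7 E0 B8 A4 F1 97 9B 81 C3 BD E1 9A B8.

E8 B9 B5 F1 8F BD B7 E0 B8 A4 F1 97 9B 81 C3 BD E1 9A B8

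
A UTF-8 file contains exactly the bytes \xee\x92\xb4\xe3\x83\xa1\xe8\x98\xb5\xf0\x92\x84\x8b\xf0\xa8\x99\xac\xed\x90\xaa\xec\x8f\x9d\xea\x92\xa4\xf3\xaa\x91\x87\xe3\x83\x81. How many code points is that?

Byte at offset 0: 0xEE = 11101110 → 3-byte char (#1). Advance 3.
Byte at offset 3: 0xE3 = 11100011 → 3-byte char (#2). Advance 3.
Byte at offset 6: 0xE8 = 11101000 → 3-byte char (#3). Advance 3.
Byte at offset 9: 0xF0 = 11110000 → 4-byte char (#4). Advance 4.
Byte at offset 13: 0xF0 = 11110000 → 4-byte char (#5). Advance 4.
Byte at offset 17: 0xED = 11101101 → 3-byte char (#6). Advance 3.
Byte at offset 20: 0xEC = 11101100 → 3-byte char (#7). Advance 3.
Byte at offset 23: 0xEA = 11101010 → 3-byte char (#8). Advance 3.
Byte at offset 26: 0xF3 = 11110011 → 4-byte char (#9). Advance 4.
Byte at offset 30: 0xE3 = 11100011 → 3-byte char (#10). Advance 3.
Reached end at offset 33 after 10 code points.

10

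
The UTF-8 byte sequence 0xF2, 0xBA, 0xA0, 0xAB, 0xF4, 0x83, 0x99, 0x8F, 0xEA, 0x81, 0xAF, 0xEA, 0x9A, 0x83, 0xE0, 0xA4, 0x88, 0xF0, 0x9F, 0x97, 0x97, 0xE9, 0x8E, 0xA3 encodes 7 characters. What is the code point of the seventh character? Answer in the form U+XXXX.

Offset 0: leading byte 0xF2 = 11110010 → 4-byte char #1 = F2 BA A0 AB.
Offset 4: leading byte 0xF4 = 11110100 → 4-byte char #2 = F4 83 99 8F.
Offset 8: leading byte 0xEA = 11101010 → 3-byte char #3 = EA 81 AF.
Offset 11: leading byte 0xEA = 11101010 → 3-byte char #4 = EA 9A 83.
Offset 14: leading byte 0xE0 = 11100000 → 3-byte char #5 = E0 A4 88.
Offset 17: leading byte 0xF0 = 11110000 → 4-byte char #6 = F0 9F 97 97.
Offset 21: leading byte 0xE9 = 11101001 → 3-byte char #7 = E9 8E A3.
Leading byte 0xE9 = 11101001 matches 1110xxxx → 3-byte sequence.
Byte 1: 0xE9 = 11101001, payload 1001 (4 bits).
Byte 2: 0x8E = 10001110 (10xxxxxx ✓), payload 001110.
Byte 3: 0xA3 = 10100011 (10xxxxxx ✓), payload 100011.
Concatenate: 1001001110100011 = 0x93A3 (16 bits → U+93A3).

U+93A3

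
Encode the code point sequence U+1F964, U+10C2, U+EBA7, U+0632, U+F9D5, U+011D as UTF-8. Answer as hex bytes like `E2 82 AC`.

U+1F964: 4-byte form → F0 9F A5 A4.
U+10C2: 3-byte form → E1 83 82.
U+EBA7: 3-byte form → EE AE A7.
U+0632: 2-byte form → D8 B2.
U+F9D5: 3-byte form → EF A7 95.
U+011D: 2-byte form → C4 9D.
Concatenated (17 bytes): F0 9F A5 A4 E1 83 82 EE AE A7 D8 B2 EF A7 95 C4 9D.

F0 9F A5 A4 E1 83 82 EE AE A7 D8 B2 EF A7 95 C4 9D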